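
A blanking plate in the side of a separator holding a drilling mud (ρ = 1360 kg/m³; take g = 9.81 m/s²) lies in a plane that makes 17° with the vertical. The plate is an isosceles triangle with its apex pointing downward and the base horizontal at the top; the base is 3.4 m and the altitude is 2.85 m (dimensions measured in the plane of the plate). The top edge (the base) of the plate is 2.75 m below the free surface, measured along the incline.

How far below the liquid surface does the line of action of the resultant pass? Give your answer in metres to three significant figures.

γ = ρg = 1360 × 9.81 / 1000 = 13.3416 kN/m³.
The plate makes 17° with the vertical, i.e. θ = 90° − 17° = 73° to the horizontal. Measuring y along the incline from the free-surface line, vertical depth h = y·sinθ with sinθ = 0.956305.
With the apex down, the centroid sits h/3 = 2.85/3 = 0.95 m below the base (the top edge), so y_c = 2.75 + 0.95 = 3.7 m and h_c = 3.7 × 0.956305 = 3.53833 m.
A = ½ × 3.4 × 2.85 = 4.845 m².
Resultant F = γ·h_c·A = 13.3416 × 3.53833 × 4.845 = 228.718 kN.
I_c = b·h³/36 = 3.4 × 2.85³/36 = 2.18631 m⁴.
Centre of pressure: y_p = y_c + I_c/(y_c·A) = 3.7 + 2.18631/(3.7 × 4.845) = 3.7 + 0.12196 = 3.82196 m along the plane.
Vertically, h_p = y_p·sinθ = 3.82196 × 0.956305 = 3.65496 m.

h_p = 3.65 m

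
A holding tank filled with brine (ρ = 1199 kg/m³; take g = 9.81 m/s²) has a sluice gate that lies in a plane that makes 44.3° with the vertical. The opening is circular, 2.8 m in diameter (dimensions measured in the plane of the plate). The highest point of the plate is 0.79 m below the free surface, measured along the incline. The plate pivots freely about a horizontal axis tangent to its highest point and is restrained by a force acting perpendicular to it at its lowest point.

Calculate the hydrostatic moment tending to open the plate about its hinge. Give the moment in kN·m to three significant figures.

γ = ρg = 1199 × 9.81 / 1000 = 11.76219 kN/m³.
The plate makes 44.3° with the vertical, i.e. θ = 90° − 44.3° = 45.7° to the horizontal. Measuring y along the incline from the free-surface line, vertical depth h = y·sinθ with sinθ = 0.715693.
The centroid is at the centre, 1.4 m below the top of the plate, so y_c = 0.79 + 1.4 = 2.19 m and h_c = 2.19 × 0.715693 = 1.56737 m.
A = π(1.4)² = 6.15752 m².
Resultant F = γ·h_c·A = 11.76219 × 1.56737 × 6.15752 = 113.518 kN.
I_c = πr⁴/4 = π × 1.4⁴/4 = 3.01719 m⁴.
Centre of pressure: y_p = y_c + I_c/(y_c·A) = 2.19 + 3.01719/(2.19 × 6.15752) = 2.19 + 0.223745 = 2.41375 m along the plane.
The resultant acts 1.4 + 0.223745 = 1.62374 m (along the plate) below the hinge at the top edge, so the moment about the hinge is M = F × 1.62374 = 113.518 × 1.62374 = 184.324 kN·m.

M ≈ 184 kN·m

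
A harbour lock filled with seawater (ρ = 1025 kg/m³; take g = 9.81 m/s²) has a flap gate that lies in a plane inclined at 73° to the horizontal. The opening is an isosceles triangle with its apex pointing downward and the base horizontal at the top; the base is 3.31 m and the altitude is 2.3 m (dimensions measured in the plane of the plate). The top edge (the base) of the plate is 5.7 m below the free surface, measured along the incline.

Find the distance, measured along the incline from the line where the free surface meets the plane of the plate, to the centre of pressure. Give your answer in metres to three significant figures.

γ = ρg = 1025 × 9.81 / 1000 = 10.05525 kN/m³.
Let θ = 73° be the plate's angle to the horizontal; measure y along the incline from where the plane meets the free surface. Vertical depth h = y·sinθ with sinθ = 0.956305.
With the apex down, the centroid sits h/3 = 2.3/3 = 0.766667 m below the base (the top edge), so y_c = 5.7 + 0.766667 = 6.46667 m and h_c = 6.46667 × 0.956305 = 6.18411 m.
A = ½ × 3.31 × 2.3 = 3.8065 m².
Resultant F = γ·h_c·A = 10.05525 × 6.18411 × 3.8065 = 236.699 kN.
I_c = b·h³/36 = 3.31 × 2.3³/36 = 1.11869 m⁴.
Centre of pressure: y_p = y_c + I_c/(y_c·A) = 6.46667 + 1.11869/(6.46667 × 3.8065) = 6.46667 + 0.0454468 = 6.51212 m along the plane.

y_p = 6.51 m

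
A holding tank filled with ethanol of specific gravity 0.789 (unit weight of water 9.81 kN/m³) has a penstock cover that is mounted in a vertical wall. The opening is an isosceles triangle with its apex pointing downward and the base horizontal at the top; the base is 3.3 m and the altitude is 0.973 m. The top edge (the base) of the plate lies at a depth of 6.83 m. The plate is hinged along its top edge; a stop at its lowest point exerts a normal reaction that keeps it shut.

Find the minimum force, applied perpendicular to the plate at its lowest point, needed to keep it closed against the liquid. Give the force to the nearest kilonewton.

γ = 0.789 × 9.81 = 7.74009 kN/m³.
With the apex down, the centroid sits h/3 = 0.973/3 = 0.324333 m below the base (the top edge), so the centroid depth is h_c = 6.83 + 0.324333 = 7.15433 m.
A = ½ × 3.3 × 0.973 = 1.60545 m².
Resultant F = γ·h_c·A = 7.74009 × 7.15433 × 1.60545 = 88.902 kN.
I_c = b·h³/36 = 3.3 × 0.973³/36 = 0.0844403 m⁴.
Centre of pressure: y_p = y_c + I_c/(y_c·A) = 7.15433 + 0.0844403/(7.15433 × 1.60545) = 7.15433 + 0.00735164 = 7.16168 m along the plane.
The resultant acts 0.324333 + 0.00735164 = 0.331685 m (along the plate) below the hinge at the top edge, so the moment about the hinge is M = F × 0.331685 = 88.902 × 0.331685 = 29.4875 kN·m.
A normal force at the bottom, 0.973 m from the hinge, must supply this moment: P = 29.4875/0.973 = 30.3058 kN.

P ≈ 30 kN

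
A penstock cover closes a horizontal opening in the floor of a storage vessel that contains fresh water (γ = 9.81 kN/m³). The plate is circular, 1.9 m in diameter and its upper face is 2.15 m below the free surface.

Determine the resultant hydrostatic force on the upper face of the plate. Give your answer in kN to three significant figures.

F ≈ 59.8 kN

γ = 9.81 kN/m³.
The plate is horizontal, so pressure is uniform at p = γ·h = 9.81 × 2.15 = 21.0915 kN/m².
A = π(0.95)² = 2.83529 m².
F = p·A = 21.0915 × 2.83529 = 59.8005 kN.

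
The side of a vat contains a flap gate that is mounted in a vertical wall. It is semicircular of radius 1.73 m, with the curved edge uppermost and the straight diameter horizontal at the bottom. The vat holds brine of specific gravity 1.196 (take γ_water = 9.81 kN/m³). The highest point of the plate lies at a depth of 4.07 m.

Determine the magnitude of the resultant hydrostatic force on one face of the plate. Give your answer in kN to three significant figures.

F ≈ 279 kN

γ = 1.196 × 9.81 = 11.73276 kN/m³.
The centroid lies 4r/(3π) = 0.734235 m above the diameter, so r − 4r/(3π) = 1.73 − 0.734235 = 0.995765 m below the topmost point, so the centroid depth is h_c = 4.07 + 0.995765 = 5.06577 m.
A = πr²/2 = π × 1.73²/2 = 4.70124 m².
Resultant F = γ·h_c·A = 11.73276 × 5.06577 × 4.70124 = 279.42 kN.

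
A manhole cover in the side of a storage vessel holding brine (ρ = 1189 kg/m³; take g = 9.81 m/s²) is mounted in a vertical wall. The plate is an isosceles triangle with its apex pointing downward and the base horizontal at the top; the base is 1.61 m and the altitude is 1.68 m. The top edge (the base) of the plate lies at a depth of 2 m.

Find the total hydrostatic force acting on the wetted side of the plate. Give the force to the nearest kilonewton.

γ = ρg = 1189 × 9.81 / 1000 = 11.66409 kN/m³.
With the apex down, the centroid sits h/3 = 1.68/3 = 0.56 m below the base (the top edge), so the centroid depth is h_c = 2 + 0.56 = 2.56 m.
A = ½ × 1.61 × 1.68 = 1.3524 m².
Resultant F = γ·h_c·A = 11.66409 × 2.56 × 1.3524 = 40.3828 kN.

F ≈ 40 kN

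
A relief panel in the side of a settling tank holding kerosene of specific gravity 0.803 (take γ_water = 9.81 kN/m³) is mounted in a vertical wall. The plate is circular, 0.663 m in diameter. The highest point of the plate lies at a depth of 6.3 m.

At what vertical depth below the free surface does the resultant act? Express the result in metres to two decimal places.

h_p = 6.64 m

γ = 0.803 × 9.81 = 7.87743 kN/m³.
The centroid is at the centre, 0.3315 m below the top of the plate, so the centroid depth is h_c = 6.3 + 0.3315 = 6.6315 m.
A = π(0.3315)² = 0.345237 m².
Resultant F = γ·h_c·A = 7.87743 × 6.6315 × 0.345237 = 18.0349 kN.
I_c = πr⁴/4 = π × 0.3315⁴/4 = 0.00948471 m⁴.
Centre of pressure: y_p = y_c + I_c/(y_c·A) = 6.6315 + 0.00948471/(6.6315 × 0.345237) = 6.6315 + 0.00414281 = 6.63564 m along the plane.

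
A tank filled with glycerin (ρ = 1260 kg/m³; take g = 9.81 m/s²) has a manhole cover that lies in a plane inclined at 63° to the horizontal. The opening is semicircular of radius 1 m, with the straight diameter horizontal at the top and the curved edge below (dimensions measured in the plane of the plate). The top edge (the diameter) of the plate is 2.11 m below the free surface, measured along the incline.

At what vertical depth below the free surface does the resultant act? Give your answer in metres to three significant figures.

γ = ρg = 1260 × 9.81 / 1000 = 12.3606 kN/m³.
Let θ = 63° be the plate's angle to the horizontal; measure y along the incline from where the plane meets the free surface. Vertical depth h = y·sinθ with sinθ = 0.891007.
The centroid of a semicircle lies 4r/(3π) = 0.424413 m from the diameter, here below the top edge, so y_c = 2.11 + 0.424413 = 2.53441 m and h_c = 2.53441 × 0.891007 = 2.25818 m.
A = πr²/2 = π × 1²/2 = 1.5708 m².
Resultant F = γ·h_c·A = 12.3606 × 2.25818 × 1.5708 = 43.8449 kN.
I_c = (π/8 − 8/(9π))·r⁴ = 0.109757 × 1⁴ = 0.109757 m⁴.
Centre of pressure: y_p = y_c + I_c/(y_c·A) = 2.53441 + 0.109757/(2.53441 × 1.5708) = 2.53441 + 0.0275699 = 2.56198 m along the plane.
Vertically, h_p = y_p·sinθ = 2.56198 × 0.891007 = 2.28274 m.

h_p = 2.28 m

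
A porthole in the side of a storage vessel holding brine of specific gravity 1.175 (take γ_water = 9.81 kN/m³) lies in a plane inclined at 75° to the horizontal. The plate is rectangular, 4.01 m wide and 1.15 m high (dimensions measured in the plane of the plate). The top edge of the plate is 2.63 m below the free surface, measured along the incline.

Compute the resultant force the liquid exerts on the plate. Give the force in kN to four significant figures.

F ≈ 164.6 kN

γ = 1.175 × 9.81 = 11.52675 kN/m³.
Let θ = 75° be the plate's angle to the horizontal; measure y along the incline from where the plane meets the free surface. Vertical depth h = y·sinθ with sinθ = 0.965926.
The centroid lies 1.15/2 = 0.575 m below the top edge, so y_c = 2.63 + 0.575 = 3.205 m and h_c = 3.205 × 0.965926 = 3.09579 m.
A = 4.01 × 1.15 = 4.6115 m².
Resultant F = γ·h_c·A = 11.52675 × 3.09579 × 4.6115 = 164.559 kN.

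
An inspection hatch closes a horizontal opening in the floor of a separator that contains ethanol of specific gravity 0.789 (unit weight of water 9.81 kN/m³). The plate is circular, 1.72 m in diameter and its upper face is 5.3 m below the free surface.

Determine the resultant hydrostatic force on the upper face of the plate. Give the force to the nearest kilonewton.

γ = 0.789 × 9.81 = 7.74009 kN/m³.
The plate is horizontal, so pressure is uniform at p = γ·h = 7.74009 × 5.3 = 41.0225 kN/m².
A = π(0.86)² = 2.32352 m².
F = p·A = 41.0225 × 2.32352 = 95.3166 kN.

F ≈ 95 kN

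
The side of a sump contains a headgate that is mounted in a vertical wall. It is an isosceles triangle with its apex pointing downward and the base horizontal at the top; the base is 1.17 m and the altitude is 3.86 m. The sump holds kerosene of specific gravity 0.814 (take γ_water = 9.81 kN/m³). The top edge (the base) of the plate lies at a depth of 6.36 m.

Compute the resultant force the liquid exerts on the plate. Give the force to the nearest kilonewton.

γ = 0.814 × 9.81 = 7.98534 kN/m³.
With the apex down, the centroid sits h/3 = 3.86/3 = 1.28667 m below the base (the top edge), so the centroid depth is h_c = 6.36 + 1.28667 = 7.64667 m.
A = ½ × 1.17 × 3.86 = 2.2581 m².
Resultant F = γ·h_c·A = 7.98534 × 7.64667 × 2.2581 = 137.882 kN.

F ≈ 138 kN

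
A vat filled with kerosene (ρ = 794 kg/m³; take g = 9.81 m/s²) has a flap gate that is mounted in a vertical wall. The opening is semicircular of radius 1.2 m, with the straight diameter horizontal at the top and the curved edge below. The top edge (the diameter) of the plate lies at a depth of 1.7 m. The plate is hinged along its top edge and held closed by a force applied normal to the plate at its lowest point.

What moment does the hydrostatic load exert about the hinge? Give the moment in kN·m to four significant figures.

γ = ρg = 794 × 9.81 / 1000 = 7.78914 kN/m³.
The centroid of a semicircle lies 4r/(3π) = 0.509296 m from the diameter, here below the top edge, so the centroid depth is h_c = 1.7 + 0.509296 = 2.2093 m.
A = πr²/2 = π × 1.2²/2 = 2.26195 m².
Resultant F = γ·h_c·A = 7.78914 × 2.2093 × 2.26195 = 38.9249 kN.
I_c = (π/8 − 8/(9π))·r⁴ = 0.109757 × 1.2⁴ = 0.227592 m⁴.
Centre of pressure: y_p = y_c + I_c/(y_c·A) = 2.2093 + 0.227592/(2.2093 × 2.26195) = 2.2093 + 0.0455428 = 2.25484 m along the plane.
The resultant acts 0.509296 + 0.0455428 = 0.554839 m (along the plate) below the hinge at the top edge, so the moment about the hinge is M = F × 0.554839 = 38.9249 × 0.554839 = 21.5971 kN·m.

M ≈ 21.60 kN·m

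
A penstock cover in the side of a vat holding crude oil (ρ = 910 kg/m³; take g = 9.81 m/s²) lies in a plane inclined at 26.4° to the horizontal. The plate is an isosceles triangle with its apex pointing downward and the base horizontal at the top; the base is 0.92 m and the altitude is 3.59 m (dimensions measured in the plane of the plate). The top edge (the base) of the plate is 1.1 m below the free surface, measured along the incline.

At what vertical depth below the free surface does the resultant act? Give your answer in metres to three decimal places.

h_p = 1.160 m

γ = ρg = 910 × 9.81 / 1000 = 8.9271 kN/m³.
Let θ = 26.4° be the plate's angle to the horizontal; measure y along the incline from where the plane meets the free surface. Vertical depth h = y·sinθ with sinθ = 0.444635.
With the apex down, the centroid sits h/3 = 3.59/3 = 1.19667 m below the base (the top edge), so y_c = 1.1 + 1.19667 = 2.29667 m and h_c = 2.29667 × 0.444635 = 1.02118 m.
A = ½ × 0.92 × 3.59 = 1.6514 m².
Resultant F = γ·h_c·A = 8.9271 × 1.02118 × 1.6514 = 15.0545 kN.
I_c = b·h³/36 = 0.92 × 3.59³/36 = 1.18241 m⁴.
Centre of pressure: y_p = y_c + I_c/(y_c·A) = 2.29667 + 1.18241/(2.29667 × 1.6514) = 2.29667 + 0.311758 = 2.60843 m along the plane.
Vertically, h_p = y_p·sinθ = 2.60843 × 0.444635 = 1.1598 m.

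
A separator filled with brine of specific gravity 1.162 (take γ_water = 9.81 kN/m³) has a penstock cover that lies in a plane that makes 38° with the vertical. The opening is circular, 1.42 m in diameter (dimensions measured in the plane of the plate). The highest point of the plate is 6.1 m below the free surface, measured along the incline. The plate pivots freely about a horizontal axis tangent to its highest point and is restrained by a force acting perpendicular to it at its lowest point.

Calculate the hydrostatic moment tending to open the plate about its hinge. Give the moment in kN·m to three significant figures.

M ≈ 70.6 kN·m

γ = 1.162 × 9.81 = 11.39922 kN/m³.
The plate makes 38° with the vertical, i.e. θ = 90° − 38° = 52° to the horizontal. Measuring y along the incline from the free-surface line, vertical depth h = y·sinθ with sinθ = 0.788011.
The centroid is at the centre, 0.71 m below the top of the plate, so y_c = 6.1 + 0.71 = 6.81 m and h_c = 6.81 × 0.788011 = 5.36635 m.
A = π(0.71)² = 1.58368 m².
Resultant F = γ·h_c·A = 11.39922 × 5.36635 × 1.58368 = 96.8772 kN.
I_c = πr⁴/4 = π × 0.71⁴/4 = 0.199583 m⁴.
Centre of pressure: y_p = y_c + I_c/(y_c·A) = 6.81 + 0.199583/(6.81 × 1.58368) = 6.81 + 0.0185058 = 6.82851 m along the plane.
The resultant acts 0.71 + 0.0185058 = 0.728506 m (along the plate) below the hinge at the top edge, so the moment about the hinge is M = F × 0.728506 = 96.8772 × 0.728506 = 70.5756 kN·m.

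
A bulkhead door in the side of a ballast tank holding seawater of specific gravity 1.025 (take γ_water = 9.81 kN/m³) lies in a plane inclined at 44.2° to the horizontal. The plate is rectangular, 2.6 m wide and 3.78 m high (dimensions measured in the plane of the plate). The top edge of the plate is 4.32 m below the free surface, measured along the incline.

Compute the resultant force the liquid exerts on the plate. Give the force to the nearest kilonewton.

γ = 1.025 × 9.81 = 10.05525 kN/m³.
Let θ = 44.2° be the plate's angle to the horizontal; measure y along the incline from where the plane meets the free surface. Vertical depth h = y·sinθ with sinθ = 0.697165.
The centroid lies 3.78/2 = 1.89 m below the top edge, so y_c = 4.32 + 1.89 = 6.21 m and h_c = 6.21 × 0.697165 = 4.32939 m.
A = 2.6 × 3.78 = 9.828 m².
Resultant F = γ·h_c·A = 10.05525 × 4.32939 × 9.828 = 427.843 kN.

F ≈ 428 kN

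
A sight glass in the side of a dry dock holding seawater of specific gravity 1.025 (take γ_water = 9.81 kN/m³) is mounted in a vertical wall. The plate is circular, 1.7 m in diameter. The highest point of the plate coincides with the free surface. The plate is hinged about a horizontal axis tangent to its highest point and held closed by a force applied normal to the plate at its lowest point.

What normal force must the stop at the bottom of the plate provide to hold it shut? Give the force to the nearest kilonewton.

γ = 1.025 × 9.81 = 10.05525 kN/m³.
The centroid is at the centre, 0.85 m below the top of the plate, so the centroid depth is h_c = 0.85 m.
A = π(0.85)² = 2.2698 m².
Resultant F = γ·h_c·A = 10.05525 × 0.85 × 2.2698 = 19.3999 kN.
I_c = πr⁴/4 = π × 0.85⁴/4 = 0.409983 m⁴.
Centre of pressure: y_p = y_c + I_c/(y_c·A) = 0.85 + 0.409983/(0.85 × 2.2698) = 0.85 + 0.2125 = 1.0625 m along the plane.
The resultant acts 0.85 + 0.2125 = 1.0625 m (along the plate) below the hinge at the top edge, so the moment about the hinge is M = F × 1.0625 = 19.3999 × 1.0625 = 20.6124 kN·m.
A normal force at the bottom, 1.7 m from the hinge, must supply this moment: P = 20.6124/1.7 = 12.1249 kN.

P ≈ 12 kN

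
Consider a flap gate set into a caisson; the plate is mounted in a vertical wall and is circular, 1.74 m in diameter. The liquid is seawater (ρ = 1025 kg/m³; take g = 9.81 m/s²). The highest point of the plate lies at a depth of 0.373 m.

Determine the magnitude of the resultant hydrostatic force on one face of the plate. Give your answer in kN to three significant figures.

γ = ρg = 1025 × 9.81 / 1000 = 10.05525 kN/m³.
The centroid is at the centre, 0.87 m below the top of the plate, so the centroid depth is h_c = 0.373 + 0.87 = 1.243 m.
A = π(0.87)² = 2.37787 m².
Resultant F = γ·h_c·A = 10.05525 × 1.243 × 2.37787 = 29.7202 kN.

F ≈ 29.7 kN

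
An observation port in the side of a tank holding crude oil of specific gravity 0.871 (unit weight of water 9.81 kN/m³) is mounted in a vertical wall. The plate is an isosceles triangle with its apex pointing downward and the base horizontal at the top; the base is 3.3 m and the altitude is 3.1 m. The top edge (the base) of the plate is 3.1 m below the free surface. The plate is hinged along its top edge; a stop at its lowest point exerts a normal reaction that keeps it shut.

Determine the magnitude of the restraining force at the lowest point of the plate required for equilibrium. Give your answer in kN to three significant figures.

γ = 0.871 × 9.81 = 8.54451 kN/m³.
With the apex down, the centroid sits h/3 = 3.1/3 = 1.03333 m below the base (the top edge), so the centroid depth is h_c = 3.1 + 1.03333 = 4.13333 m.
A = ½ × 3.3 × 3.1 = 5.115 m².
Resultant F = γ·h_c·A = 8.54451 × 4.13333 × 5.115 = 180.648 kN.
I_c = b·h³/36 = 3.3 × 3.1³/36 = 2.73084 m⁴.
Centre of pressure: y_p = y_c + I_c/(y_c·A) = 4.13333 + 2.73084/(4.13333 × 5.115) = 4.13333 + 0.129167 = 4.2625 m along the plane.
The resultant acts 1.03333 + 0.129167 = 1.1625 m (along the plate) below the hinge at the top edge, so the moment about the hinge is M = F × 1.1625 = 180.648 × 1.1625 = 210.003 kN·m.
A normal force at the bottom, 3.1 m from the hinge, must supply this moment: P = 210.003/3.1 = 67.7429 kN.

P ≈ 67.7 kN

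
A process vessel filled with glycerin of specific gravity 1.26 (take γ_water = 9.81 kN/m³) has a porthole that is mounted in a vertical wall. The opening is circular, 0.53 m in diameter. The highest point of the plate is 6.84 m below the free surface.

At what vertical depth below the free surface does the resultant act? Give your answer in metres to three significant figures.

h_p = 7.11 m

γ = 1.26 × 9.81 = 12.3606 kN/m³.
The centroid is at the centre, 0.265 m below the top of the plate, so the centroid depth is h_c = 6.84 + 0.265 = 7.105 m.
A = π(0.265)² = 0.220618 m².
Resultant F = γ·h_c·A = 12.3606 × 7.105 × 0.220618 = 19.3751 kN.
I_c = πr⁴/4 = π × 0.265⁴/4 = 0.00387323 m⁴.
Centre of pressure: y_p = y_c + I_c/(y_c·A) = 7.105 + 0.00387323/(7.105 × 0.220618) = 7.105 + 0.00247097 = 7.10747 m along the plane.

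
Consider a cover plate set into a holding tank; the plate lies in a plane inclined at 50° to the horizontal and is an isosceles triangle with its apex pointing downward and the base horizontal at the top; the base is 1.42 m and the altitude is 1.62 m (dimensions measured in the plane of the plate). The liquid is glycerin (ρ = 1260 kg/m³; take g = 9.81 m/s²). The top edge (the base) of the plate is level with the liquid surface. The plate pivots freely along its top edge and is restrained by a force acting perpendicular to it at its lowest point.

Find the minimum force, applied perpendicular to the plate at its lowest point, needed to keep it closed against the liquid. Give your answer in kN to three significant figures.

γ = ρg = 1260 × 9.81 / 1000 = 12.3606 kN/m³.
Let θ = 50° be the plate's angle to the horizontal; measure y along the incline from where the plane meets the free surface. Vertical depth h = y·sinθ with sinθ = 0.766044.
With the apex down, the centroid sits h/3 = 1.62/3 = 0.54 m below the base (the top edge), so y_c = 0.54 m and h_c = 0.54 × 0.766044 = 0.413664 m.
A = ½ × 1.42 × 1.62 = 1.1502 m².
Resultant F = γ·h_c·A = 12.3606 × 0.413664 × 1.1502 = 5.88113 kN.
I_c = b·h³/36 = 1.42 × 1.62³/36 = 0.167699 m⁴.
Centre of pressure: y_p = y_c + I_c/(y_c·A) = 0.54 + 0.167699/(0.54 × 1.1502) = 0.54 + 0.27 = 0.81 m along the plane.
The resultant acts 0.54 + 0.27 = 0.81 m (along the plate) below the hinge at the top edge, so the moment about the hinge is M = F × 0.81 = 5.88113 × 0.81 = 4.76372 kN·m.
A normal force at the bottom, 1.62 m from the hinge, must supply this moment: P = 4.76372/1.62 = 2.94057 kN.

P ≈ 2.94 kN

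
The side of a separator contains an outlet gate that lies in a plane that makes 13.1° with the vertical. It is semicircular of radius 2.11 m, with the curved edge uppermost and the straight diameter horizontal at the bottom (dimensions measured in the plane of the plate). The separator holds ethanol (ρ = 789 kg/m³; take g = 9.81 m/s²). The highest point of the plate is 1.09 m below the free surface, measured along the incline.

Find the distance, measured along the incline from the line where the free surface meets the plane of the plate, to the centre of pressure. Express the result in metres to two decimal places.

y_p = 2.44 m

γ = ρg = 789 × 9.81 / 1000 = 7.74009 kN/m³.
The plate makes 13.1° with the vertical, i.e. θ = 90° − 13.1° = 76.9° to the horizontal. Measuring y along the incline from the free-surface line, vertical depth h = y·sinθ with sinθ = 0.973976.
The centroid lies 4r/(3π) = 0.895512 m above the diameter, so r − 4r/(3π) = 2.11 − 0.895512 = 1.21449 m below the topmost point, so y_c = 1.09 + 1.21449 = 2.30449 m and h_c = 2.30449 × 0.973976 = 2.24452 m.
A = πr²/2 = π × 2.11²/2 = 6.99334 m².
Resultant F = γ·h_c·A = 7.74009 × 2.24452 × 6.99334 = 121.494 kN.
I_c = (π/8 − 8/(9π))·r⁴ = 0.109757 × 2.11⁴ = 2.17551 m⁴.
Centre of pressure: y_p = y_c + I_c/(y_c·A) = 2.30449 + 2.17551/(2.30449 × 6.99334) = 2.30449 + 0.13499 = 2.43948 m along the plane.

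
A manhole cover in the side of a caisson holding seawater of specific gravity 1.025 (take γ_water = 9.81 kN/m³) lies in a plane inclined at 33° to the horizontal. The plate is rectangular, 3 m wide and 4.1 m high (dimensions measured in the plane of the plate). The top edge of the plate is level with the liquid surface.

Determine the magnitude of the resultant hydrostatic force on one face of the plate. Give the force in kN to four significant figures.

γ = 1.025 × 9.81 = 10.05525 kN/m³.
Let θ = 33° be the plate's angle to the horizontal; measure y along the incline from where the plane meets the free surface. Vertical depth h = y·sinθ with sinθ = 0.544639.
The centroid lies 4.1/2 = 2.05 m below the top edge, so y_c = 2.05 m and h_c = 2.05 × 0.544639 = 1.11651 m.
A = 3 × 4.1 = 12.3 m².
Resultant F = γ·h_c·A = 10.05525 × 1.11651 × 12.3 = 138.089 kN.

F ≈ 138.1 kN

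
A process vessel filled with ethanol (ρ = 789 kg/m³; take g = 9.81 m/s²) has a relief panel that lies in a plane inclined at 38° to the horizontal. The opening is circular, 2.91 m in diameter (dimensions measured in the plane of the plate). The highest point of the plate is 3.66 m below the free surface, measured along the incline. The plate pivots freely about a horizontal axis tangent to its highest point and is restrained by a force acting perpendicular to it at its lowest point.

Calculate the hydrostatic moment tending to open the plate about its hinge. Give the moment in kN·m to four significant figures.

γ = ρg = 789 × 9.81 / 1000 = 7.74009 kN/m³.
Let θ = 38° be the plate's angle to the horizontal; measure y along the incline from where the plane meets the free surface. Vertical depth h = y·sinθ with sinθ = 0.615661.
The centroid is at the centre, 1.455 m below the top of the plate, so y_c = 3.66 + 1.455 = 5.115 m and h_c = 5.115 × 0.615661 = 3.14911 m.
A = π(1.455)² = 6.65083 m².
Resultant F = γ·h_c·A = 7.74009 × 3.14911 × 6.65083 = 162.11 kN.
I_c = πr⁴/4 = π × 1.455⁴/4 = 3.51999 m⁴.
Centre of pressure: y_p = y_c + I_c/(y_c·A) = 5.115 + 3.51999/(5.115 × 6.65083) = 5.115 + 0.103471 = 5.21847 m along the plane.
The resultant acts 1.455 + 0.103471 = 1.55847 m (along the plate) below the hinge at the top edge, so the moment about the hinge is M = F × 1.55847 = 162.11 × 1.55847 = 252.644 kN·m.

M ≈ 252.6 kN·m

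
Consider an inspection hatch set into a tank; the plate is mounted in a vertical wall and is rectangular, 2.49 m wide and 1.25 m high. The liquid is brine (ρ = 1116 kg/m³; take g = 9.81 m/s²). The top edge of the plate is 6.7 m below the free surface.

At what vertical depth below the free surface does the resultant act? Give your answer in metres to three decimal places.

h_p = 7.343 m

γ = ρg = 1116 × 9.81 / 1000 = 10.94796 kN/m³.
The centroid lies 1.25/2 = 0.625 m below the top edge, so the centroid depth is h_c = 6.7 + 0.625 = 7.325 m.
A = 2.49 × 1.25 = 3.1125 m².
Resultant F = γ·h_c·A = 10.94796 × 7.325 × 3.1125 = 249.603 kN.
I_c = b·h³/12 = 2.49 × 1.25³/12 = 0.405273 m⁴.
Centre of pressure: y_p = y_c + I_c/(y_c·A) = 7.325 + 0.405273/(7.325 × 3.1125) = 7.325 + 0.0177759 = 7.34278 m along the plane.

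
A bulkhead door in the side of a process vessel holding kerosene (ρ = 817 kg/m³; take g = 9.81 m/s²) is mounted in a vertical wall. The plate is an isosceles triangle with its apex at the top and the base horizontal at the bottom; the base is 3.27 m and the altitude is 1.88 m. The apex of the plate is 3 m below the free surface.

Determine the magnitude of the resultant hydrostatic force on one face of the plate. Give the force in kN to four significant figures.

γ = ρg = 817 × 9.81 / 1000 = 8.01477 kN/m³.
With the apex up, the centroid sits 2h/3 = 2 × 1.88/3 = 1.25333 m below the apex, so the centroid depth is h_c = 3 + 1.25333 = 4.25333 m.
A = ½ × 3.27 × 1.88 = 3.0738 m².
Resultant F = γ·h_c·A = 8.01477 × 4.25333 × 3.0738 = 104.784 kN.

F ≈ 104.8 kN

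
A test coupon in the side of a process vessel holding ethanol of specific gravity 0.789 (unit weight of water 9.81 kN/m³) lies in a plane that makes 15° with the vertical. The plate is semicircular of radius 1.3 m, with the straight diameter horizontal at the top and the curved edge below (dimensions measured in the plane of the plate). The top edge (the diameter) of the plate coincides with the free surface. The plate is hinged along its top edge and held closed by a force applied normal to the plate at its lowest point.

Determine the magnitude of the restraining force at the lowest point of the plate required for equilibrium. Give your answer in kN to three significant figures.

γ = 0.789 × 9.81 = 7.74009 kN/m³.
The plate makes 15° with the vertical, i.e. θ = 90° − 15° = 75° to the horizontal. Measuring y along the incline from the free-surface line, vertical depth h = y·sinθ with sinθ = 0.965926.
The centroid of a semicircle lies 4r/(3π) = 0.551737 m from the diameter, here below the top edge, so y_c = 0.551737 m and h_c = 0.551737 × 0.965926 = 0.532937 m.
A = πr²/2 = π × 1.3²/2 = 2.65465 m².
Resultant F = γ·h_c·A = 7.74009 × 0.532937 × 2.65465 = 10.9504 kN.
I_c = (π/8 − 8/(9π))·r⁴ = 0.109757 × 1.3⁴ = 0.313477 m⁴.
Centre of pressure: y_p = y_c + I_c/(y_c·A) = 0.551737 + 0.313477/(0.551737 × 2.65465) = 0.551737 + 0.214026 = 0.765763 m along the plane.
The resultant acts 0.551737 + 0.214026 = 0.765763 m (along the plate) below the hinge at the top edge, so the moment about the hinge is M = F × 0.765763 = 10.9504 × 0.765763 = 8.38541 kN·m.
A normal force at the bottom, 1.3 m from the hinge, must supply this moment: P = 8.38541/1.3 = 6.45032 kN.

P ≈ 6.45 kN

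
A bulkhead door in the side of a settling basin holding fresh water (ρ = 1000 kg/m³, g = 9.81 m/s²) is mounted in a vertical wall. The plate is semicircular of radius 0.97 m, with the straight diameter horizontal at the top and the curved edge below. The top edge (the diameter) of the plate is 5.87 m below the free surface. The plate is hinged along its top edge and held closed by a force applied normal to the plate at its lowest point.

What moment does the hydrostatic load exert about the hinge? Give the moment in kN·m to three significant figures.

M ≈ 38.4 kN·m

γ = ρg = 1000 × 9.81 = 9810 N/m³ = 9.81 kN/m³.
The centroid of a semicircle lies 4r/(3π) = 0.411681 m from the diameter, here below the top edge, so the centroid depth is h_c = 5.87 + 0.411681 = 6.28168 m.
A = πr²/2 = π × 0.97²/2 = 1.47796 m².
Resultant F = γ·h_c·A = 9.81 × 6.28168 × 1.47796 = 91.0767 kN.
I_c = (π/8 − 8/(9π))·r⁴ = 0.109757 × 0.97⁴ = 0.0971671 m⁴.
Centre of pressure: y_p = y_c + I_c/(y_c·A) = 6.28168 + 0.0971671/(6.28168 × 1.47796) = 6.28168 + 0.010466 = 6.29215 m along the plane.
The resultant acts 0.411681 + 0.010466 = 0.422147 m (along the plate) below the hinge at the top edge, so the moment about the hinge is M = F × 0.422147 = 91.0767 × 0.422147 = 38.4478 kN·m.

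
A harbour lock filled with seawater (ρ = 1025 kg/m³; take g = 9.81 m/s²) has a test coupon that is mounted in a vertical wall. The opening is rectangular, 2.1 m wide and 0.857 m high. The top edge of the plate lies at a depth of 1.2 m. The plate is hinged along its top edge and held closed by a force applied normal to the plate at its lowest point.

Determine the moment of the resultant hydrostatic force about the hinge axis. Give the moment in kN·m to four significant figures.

γ = ρg = 1025 × 9.81 / 1000 = 10.05525 kN/m³.
The centroid lies 0.857/2 = 0.4285 m below the top edge, so the centroid depth is h_c = 1.2 + 0.4285 = 1.6285 m.
A = 2.1 × 0.857 = 1.7997 m².
Resultant F = γ·h_c·A = 10.05525 × 1.6285 × 1.7997 = 29.47 kN.
I_c = b·h³/12 = 2.1 × 0.857³/12 = 0.110149 m⁴.
Centre of pressure: y_p = y_c + I_c/(y_c·A) = 1.6285 + 0.110149/(1.6285 × 1.7997) = 1.6285 + 0.0375831 = 1.66608 m along the plane.
The resultant acts 0.4285 + 0.0375831 = 0.466083 m (along the plate) below the hinge at the top edge, so the moment about the hinge is M = F × 0.466083 = 29.47 × 0.466083 = 13.7355 kN·m.

M ≈ 13.74 kN·m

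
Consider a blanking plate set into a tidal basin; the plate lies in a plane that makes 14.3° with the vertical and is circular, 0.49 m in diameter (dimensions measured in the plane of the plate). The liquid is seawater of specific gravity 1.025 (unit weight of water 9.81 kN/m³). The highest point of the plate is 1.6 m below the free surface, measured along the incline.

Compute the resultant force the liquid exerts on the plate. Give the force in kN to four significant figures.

F ≈ 3.390 kN

γ = 1.025 × 9.81 = 10.05525 kN/m³.
The plate makes 14.3° with the vertical, i.e. θ = 90° − 14.3° = 75.7° to the horizontal. Measuring y along the incline from the free-surface line, vertical depth h = y·sinθ with sinθ = 0.969016.
The centroid is at the centre, 0.245 m below the top of the plate, so y_c = 1.6 + 0.245 = 1.845 m and h_c = 1.845 × 0.969016 = 1.78783 m.
A = π(0.245)² = 0.188574 m².
Resultant F = γ·h_c·A = 10.05525 × 1.78783 × 0.188574 = 3.39001 kN.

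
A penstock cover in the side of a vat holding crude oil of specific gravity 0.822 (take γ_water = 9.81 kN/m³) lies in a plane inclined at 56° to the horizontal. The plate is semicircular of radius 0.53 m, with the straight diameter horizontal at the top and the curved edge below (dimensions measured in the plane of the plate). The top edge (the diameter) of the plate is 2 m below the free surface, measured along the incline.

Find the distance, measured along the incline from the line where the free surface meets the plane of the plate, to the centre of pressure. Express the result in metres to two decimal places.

γ = 0.822 × 9.81 = 8.06382 kN/m³.
Let θ = 56° be the plate's angle to the horizontal; measure y along the incline from where the plane meets the free surface. Vertical depth h = y·sinθ with sinθ = 0.829038.
The centroid of a semicircle lies 4r/(3π) = 0.224939 m from the diameter, here below the top edge, so y_c = 2 + 0.224939 = 2.22494 m and h_c = 2.22494 × 0.829038 = 1.84456 m.
A = πr²/2 = π × 0.53²/2 = 0.441237 m².
Resultant F = γ·h_c·A = 8.06382 × 1.84456 × 0.441237 = 6.56305 kN.
I_c = (π/8 − 8/(9π))·r⁴ = 0.109757 × 0.53⁴ = 0.00866036 m⁴.
Centre of pressure: y_p = y_c + I_c/(y_c·A) = 2.22494 + 0.00866036/(2.22494 × 0.441237) = 2.22494 + 0.00882157 = 2.23376 m along the plane.

y_p = 2.23 m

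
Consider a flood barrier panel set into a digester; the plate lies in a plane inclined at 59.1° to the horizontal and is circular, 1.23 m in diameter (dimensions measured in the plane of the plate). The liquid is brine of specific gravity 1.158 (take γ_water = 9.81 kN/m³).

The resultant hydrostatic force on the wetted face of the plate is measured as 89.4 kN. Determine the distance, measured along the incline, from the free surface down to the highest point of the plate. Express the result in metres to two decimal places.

γ = 1.158 × 9.81 = 11.35998 kN/m³.
A = π(0.615)² = 1.18823 m².
From F = γ·h_c·A, the centroid depth is h_c = 89.4/(11.35998 × 1.18823) = 6.62307 m.
Let θ = 59.1° be the plate's angle to the horizontal; measure y along the incline from where the plane meets the free surface. Vertical depth h = y·sinθ with sinθ = 0.858065.
Along the incline, y_c = h_c/sinθ = 6.62307/0.858065 = 7.71861 m.
The centroid is at the centre, 0.615 m below the top of the plate, so the highest point sits at y_top = 7.71861 − 0.615 = 7.10361 m along the incline.

y_top ≈ 7.10 m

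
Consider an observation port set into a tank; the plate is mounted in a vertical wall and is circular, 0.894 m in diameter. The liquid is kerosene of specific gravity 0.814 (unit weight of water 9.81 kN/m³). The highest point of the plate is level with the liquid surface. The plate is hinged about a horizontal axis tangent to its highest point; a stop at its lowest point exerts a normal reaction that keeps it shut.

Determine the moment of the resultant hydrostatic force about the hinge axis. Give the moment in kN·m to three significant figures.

γ = 0.814 × 9.81 = 7.98534 kN/m³.
The centroid is at the centre, 0.447 m below the top of the plate, so the centroid depth is h_c = 0.447 m.
A = π(0.447)² = 0.627718 m².
Resultant F = γ·h_c·A = 7.98534 × 0.447 × 0.627718 = 2.24061 kN.
I_c = πr⁴/4 = π × 0.447⁴/4 = 0.031356 m⁴.
Centre of pressure: y_p = y_c + I_c/(y_c·A) = 0.447 + 0.031356/(0.447 × 0.627718) = 0.447 + 0.11175 = 0.55875 m along the plane.
The resultant acts 0.447 + 0.11175 = 0.55875 m (along the plate) below the hinge at the top edge, so the moment about the hinge is M = F × 0.55875 = 2.24061 × 0.55875 = 1.25194 kN·m.

M ≈ 1.25 kN·m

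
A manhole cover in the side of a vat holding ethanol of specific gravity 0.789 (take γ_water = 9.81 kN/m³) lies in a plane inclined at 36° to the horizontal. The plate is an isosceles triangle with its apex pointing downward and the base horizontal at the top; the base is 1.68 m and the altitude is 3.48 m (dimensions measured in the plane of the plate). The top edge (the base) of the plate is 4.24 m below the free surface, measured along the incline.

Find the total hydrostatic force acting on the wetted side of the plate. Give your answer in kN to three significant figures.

γ = 0.789 × 9.81 = 7.74009 kN/m³.
Let θ = 36° be the plate's angle to the horizontal; measure y along the incline from where the plane meets the free surface. Vertical depth h = y·sinθ with sinθ = 0.587785.
With the apex down, the centroid sits h/3 = 3.48/3 = 1.16 m below the base (the top edge), so y_c = 4.24 + 1.16 = 5.4 m and h_c = 5.4 × 0.587785 = 3.17404 m.
A = ½ × 1.68 × 3.48 = 2.9232 m².
Resultant F = γ·h_c·A = 7.74009 × 3.17404 × 2.9232 = 71.8153 kN.

F ≈ 71.8 kN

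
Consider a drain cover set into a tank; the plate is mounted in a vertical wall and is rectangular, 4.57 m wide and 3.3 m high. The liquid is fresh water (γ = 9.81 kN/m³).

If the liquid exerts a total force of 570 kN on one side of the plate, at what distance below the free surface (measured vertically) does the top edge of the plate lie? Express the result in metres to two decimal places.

d_top ≈ 2.20 m

γ = 9.81 kN/m³.
A = 4.57 × 3.3 = 15.081 m².
From F = γ·h_c·A, the centroid depth is h_c = 570/(9.81 × 15.081) = 3.85279 m.
The centroid lies 3.3/2 = 1.65 m below the top edge, so the top edge sits at h_top = 3.85279 − 1.65 = 2.20279 m below the surface.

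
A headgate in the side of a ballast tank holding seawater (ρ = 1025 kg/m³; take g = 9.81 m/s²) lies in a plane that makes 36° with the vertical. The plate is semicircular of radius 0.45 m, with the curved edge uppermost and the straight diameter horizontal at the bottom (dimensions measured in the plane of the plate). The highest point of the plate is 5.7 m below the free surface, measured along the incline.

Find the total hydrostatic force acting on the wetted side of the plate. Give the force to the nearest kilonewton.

F ≈ 15 kN

γ = ρg = 1025 × 9.81 / 1000 = 10.05525 kN/m³.
The plate makes 36° with the vertical, i.e. θ = 90° − 36° = 54° to the horizontal. Measuring y along the incline from the free-surface line, vertical depth h = y·sinθ with sinθ = 0.809017.
The centroid lies 4r/(3π) = 0.190986 m above the diameter, so r − 4r/(3π) = 0.45 − 0.190986 = 0.259014 m below the topmost point, so y_c = 5.7 + 0.259014 = 5.95901 m and h_c = 5.95901 × 0.809017 = 4.82094 m.
A = πr²/2 = π × 0.45²/2 = 0.318086 m².
Resultant F = γ·h_c·A = 10.05525 × 4.82094 × 0.318086 = 15.4195 kN.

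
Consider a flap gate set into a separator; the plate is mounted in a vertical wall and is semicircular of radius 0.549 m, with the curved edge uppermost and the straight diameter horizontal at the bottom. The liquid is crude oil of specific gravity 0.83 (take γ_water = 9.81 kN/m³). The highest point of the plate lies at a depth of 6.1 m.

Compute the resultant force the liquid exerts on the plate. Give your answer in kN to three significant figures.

F ≈ 24.7 kN

γ = 0.83 × 9.81 = 8.1423 kN/m³.
The centroid lies 4r/(3π) = 0.233003 m above the diameter, so r − 4r/(3π) = 0.549 − 0.233003 = 0.315997 m below the topmost point, so the centroid depth is h_c = 6.1 + 0.315997 = 6.416 m.
A = πr²/2 = π × 0.549²/2 = 0.47344 m².
Resultant F = γ·h_c·A = 8.1423 × 6.416 × 0.47344 = 24.733 kN.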